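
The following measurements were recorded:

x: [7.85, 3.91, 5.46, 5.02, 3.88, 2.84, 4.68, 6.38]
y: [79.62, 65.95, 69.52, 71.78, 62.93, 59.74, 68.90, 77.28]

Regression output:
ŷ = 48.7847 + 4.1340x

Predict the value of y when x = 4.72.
ŷ = 68.2972

Plug x = 4.72 into the fitted line:

ŷ = 48.7847 + 4.1340 × 4.72
ŷ = 48.7847 + 19.5125
ŷ = 68.2972

This is the fitted mean response at that x — an individual observation would come with a wider prediction interval.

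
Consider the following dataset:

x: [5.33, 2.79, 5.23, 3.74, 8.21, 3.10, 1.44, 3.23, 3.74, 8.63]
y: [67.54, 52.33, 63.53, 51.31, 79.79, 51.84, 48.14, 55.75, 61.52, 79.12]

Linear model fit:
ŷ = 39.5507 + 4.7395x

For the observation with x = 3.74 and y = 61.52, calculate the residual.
Residual = 4.2436

The residual is the difference between the actual value and the predicted value:

Residual = y - ŷ

Step 1: Calculate predicted value
ŷ = 39.5507 + 4.7395 × 3.74
ŷ = 57.2764

Step 2: Calculate residual
Residual = 61.52 - 57.2764
Residual = 4.2436

Interpretation: the model underestimates the actual value by 4.2436 at this point (positive residual → observation lies above the fitted line).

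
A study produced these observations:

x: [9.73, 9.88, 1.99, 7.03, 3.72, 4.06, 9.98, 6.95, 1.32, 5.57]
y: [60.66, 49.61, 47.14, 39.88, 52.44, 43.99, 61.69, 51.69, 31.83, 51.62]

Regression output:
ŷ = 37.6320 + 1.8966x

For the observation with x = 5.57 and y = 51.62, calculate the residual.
Residual = 3.4239

The residual is the difference between the actual value and the predicted value:

Residual = y - ŷ

Step 1: Calculate predicted value
ŷ = 37.6320 + 1.8966 × 5.57
ŷ = 48.1961

Step 2: Calculate residual
Residual = 51.62 - 48.1961
Residual = 3.4239

Interpretation: the model underestimates the actual value by 3.4239 at this point (positive residual → observation lies above the fitted line).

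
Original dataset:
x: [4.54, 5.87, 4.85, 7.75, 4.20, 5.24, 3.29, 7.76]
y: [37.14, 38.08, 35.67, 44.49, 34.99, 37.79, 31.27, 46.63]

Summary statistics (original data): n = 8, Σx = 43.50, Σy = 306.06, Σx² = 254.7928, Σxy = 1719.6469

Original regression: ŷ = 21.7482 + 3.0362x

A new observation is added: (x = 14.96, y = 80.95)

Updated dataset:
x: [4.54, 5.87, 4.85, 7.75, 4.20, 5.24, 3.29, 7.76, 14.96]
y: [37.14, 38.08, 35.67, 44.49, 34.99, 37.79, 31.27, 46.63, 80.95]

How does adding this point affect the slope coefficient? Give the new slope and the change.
Adding the point moves β₁ from 3.0362 to 4.2160, i.e. it increases by 1.1798 (+38.9%).

x = 14.96 lies well outside the original x-range [3.29, 7.76] (x̄ ≈ 5.44), so this observation has high leverage and can move the slope substantially.

Step 1: Update the sums with the new point (n goes from 8 to 9)
Σx  = 43.50 + 14.96 = 58.46
Σy  = 306.06 + 80.95 = 387.01
Σx² = 254.7928 + 14.96² = 254.7928 + 223.8016 = 478.5944
Σxy = 1719.6469 + 14.96×80.95 = 1719.6469 + 1211.0120 = 2930.6589

Step 2: Recompute the slope with b₁ = (nΣxy − ΣxΣy) / (nΣx² − (Σx)²)
Numerator   = 9×2930.6589 − 58.46×387.01 = 26375.9301 − 22624.6046 = 3751.3255
Denominator = 9×478.5944 − 58.46² = 4307.3496 − 3417.5716 = 889.7780
b₁(new) = 3751.3255 / 889.7780 = 4.2160

(Same formula on the original sums: (8×1719.6469 − 43.50×306.06) / (8×254.7928 − 43.50²) = 443.5652 / 146.0924 = 3.0362, matching the given fit.)

Step 3: Change in slope
Δβ₁ = 4.2160 − 3.0362 = +1.1798
Relative change = +1.1798 / 3.0362 × 100% = +38.9%
→ the slope increases when the point is added.

Because the point sits above the extension of the original line at a high-leverage x, it tilts the fit up.
In practice: check such a point for data-entry or measurement error; investigate whether it comes from the same population as the rest of the sample.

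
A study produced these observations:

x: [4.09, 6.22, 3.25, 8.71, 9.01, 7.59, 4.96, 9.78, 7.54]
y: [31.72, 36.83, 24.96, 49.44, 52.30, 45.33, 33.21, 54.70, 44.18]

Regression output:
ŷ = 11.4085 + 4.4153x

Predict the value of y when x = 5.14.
ŷ = 34.1031

Plug x = 5.14 into the fitted line:

ŷ = 11.4085 + 4.4153 × 5.14
ŷ = 11.4085 + 22.6946
ŷ = 34.1031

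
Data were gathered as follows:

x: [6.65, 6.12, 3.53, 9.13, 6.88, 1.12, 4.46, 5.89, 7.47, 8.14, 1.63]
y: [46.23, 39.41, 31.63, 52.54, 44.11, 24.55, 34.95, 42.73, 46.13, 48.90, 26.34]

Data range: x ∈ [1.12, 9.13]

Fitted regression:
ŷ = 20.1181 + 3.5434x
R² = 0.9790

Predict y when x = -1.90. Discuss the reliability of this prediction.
The equation gives ŷ = 13.3856; however x = -1.90 is 3.02 units below the observed range, so this extrapolated value should not be trusted.

Prediction calculation:
ŷ = 20.1181 + 3.5434 × (-1.90)
ŷ = 13.3856

Reliability:
- Data range: x ∈ [1.12, 9.13]
- Prediction point: x = -1.90 is 3.02 units below the observed range → this is EXTRAPOLATION, not interpolation

Why that matters here:
- The standard error of prediction grows with (x − x̄)², and x = -1.90 is far from x̄ = 5.55
- R² describes fit only over the sampled x values; it says nothing about behaviour beyond them

Report the number if required, but flag clearly that it is an extrapolation.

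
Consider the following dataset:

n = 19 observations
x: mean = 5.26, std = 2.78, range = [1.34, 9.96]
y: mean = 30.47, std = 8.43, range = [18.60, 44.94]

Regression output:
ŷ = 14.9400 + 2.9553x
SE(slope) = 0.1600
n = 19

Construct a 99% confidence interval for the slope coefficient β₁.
The 99% CI for β₁ is (2.4916, 3.4190)

Confidence interval for the slope:

The 99% CI for β₁ is: β̂₁ ± t*(α/2, n-2) × SE(β̂₁)

Step 1: Find critical t-value
- Confidence level = 0.99
- Degrees of freedom = n - 2 = 19 - 2 = 17
- t*(α/2, 17) = 2.8982

Step 2: Calculate margin of error
Margin = 2.8982 × 0.1600 = 0.4637

Step 3: Construct interval
CI = 2.9553 ± 0.4637
CI = (2.4916, 3.4190)

Interpretation: each one-unit increase in x is associated with a change in mean y of between 2.4916 and 3.4190, with 99% confidence.
The interval does not include 0, suggesting a significant linear relationship.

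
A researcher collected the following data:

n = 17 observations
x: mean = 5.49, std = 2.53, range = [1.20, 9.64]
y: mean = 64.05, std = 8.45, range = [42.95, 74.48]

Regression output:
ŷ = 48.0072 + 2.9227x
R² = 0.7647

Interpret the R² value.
The model explains 76.47% of the variance in y (R² = 0.7647), leaving 23.53% unexplained; the fit is strong.

The coefficient of determination R² is the fraction of the total variation in y that the fitted line accounts for.

Here R² = 0.7647:
- Explained: 76.47% of the variation in y
- Unexplained (residual): 100% − 76.47% = 23.53%
- Rule of thumb (below 0.3 weak; 0.3 to below 0.7 moderate; 0.7 and above strong) → strong

Calculation: R² = 1 − (SS_res / SS_tot), where SS_res is the sum of squared residuals and SS_tot the total sum of squares.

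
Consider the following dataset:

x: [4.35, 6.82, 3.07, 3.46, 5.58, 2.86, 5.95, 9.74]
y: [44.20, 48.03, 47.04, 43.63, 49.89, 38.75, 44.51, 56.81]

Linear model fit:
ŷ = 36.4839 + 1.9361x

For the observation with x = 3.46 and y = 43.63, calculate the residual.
Residual = 0.4472

The residual is the difference between the actual value and the predicted value:

Residual = y - ŷ

Step 1: Calculate predicted value
ŷ = 36.4839 + 1.9361 × 3.46
ŷ = 43.1828

Step 2: Calculate residual
Residual = 43.63 - 43.1828
Residual = 0.4472

Interpretation: the model underestimates the actual value by 0.4472 at this point (positive residual → observation lies above the fitted line).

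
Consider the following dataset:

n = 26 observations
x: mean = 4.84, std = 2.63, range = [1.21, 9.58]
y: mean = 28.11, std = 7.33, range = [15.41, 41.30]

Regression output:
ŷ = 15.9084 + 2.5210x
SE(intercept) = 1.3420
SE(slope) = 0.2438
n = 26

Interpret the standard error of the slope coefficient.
SE(slope) = 0.2438 measures the uncertainty in the estimated slope. The coefficient is estimated precisely (SE/|β̂₁| = 9.7%).

SE(β̂₁) = s / √Sxx, where s is the residual standard deviation and Sxx = Σ(x − x̄)². It is the yardstick for how far β̂₁ = 2.5210 could plausibly be from the true slope.

Relative precision:
- SE / |β̂₁| = 0.2438 / 2.5210 = 9.7%
- Rule of thumb (under 20%: precise; 20% to under 50%: moderately precise; 50% or more: imprecise) → precise

Link to interval estimation: a confidence interval for β₁ is β̂₁ ± t* × 0.2438, so SE sets the half-width per unit of t*.

What drives SE(β̂₁): wider spread of x values → smaller SE; larger n (here n = 26) → smaller SE.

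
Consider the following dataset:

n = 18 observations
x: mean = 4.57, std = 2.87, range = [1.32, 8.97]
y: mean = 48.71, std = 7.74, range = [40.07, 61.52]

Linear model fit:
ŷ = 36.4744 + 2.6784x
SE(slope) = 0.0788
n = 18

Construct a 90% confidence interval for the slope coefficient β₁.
The 90% CI for β₁ is (2.5408, 2.8160)

Confidence interval for the slope:

The 90% CI for β₁ is: β̂₁ ± t*(α/2, n-2) × SE(β̂₁)

Step 1: Find critical t-value
- Confidence level = 0.9
- Degrees of freedom = n - 2 = 18 - 2 = 16
- t*(α/2, 16) = 1.7459

Step 2: Calculate margin of error
Margin = 1.7459 × 0.0788 = 0.1376

Step 3: Construct interval
CI = 2.6784 ± 0.1376
CI = (2.5408, 2.8160)

Interpretation: We are 90% confident that the true slope β₁ lies between 2.5408 and 2.8160.
The interval does not include 0, suggesting a significant linear relationship.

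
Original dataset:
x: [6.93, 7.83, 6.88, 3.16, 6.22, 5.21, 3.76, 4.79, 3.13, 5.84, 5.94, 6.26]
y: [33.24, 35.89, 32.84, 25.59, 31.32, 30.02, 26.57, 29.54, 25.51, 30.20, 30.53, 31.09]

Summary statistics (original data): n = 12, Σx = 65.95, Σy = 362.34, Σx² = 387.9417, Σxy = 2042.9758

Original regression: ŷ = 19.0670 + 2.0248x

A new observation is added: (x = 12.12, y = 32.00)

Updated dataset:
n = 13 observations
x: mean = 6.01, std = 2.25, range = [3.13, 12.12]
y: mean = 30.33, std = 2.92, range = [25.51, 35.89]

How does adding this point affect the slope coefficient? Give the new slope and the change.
The slope changes from 2.0248 to 0.9493 (change of -1.0755, or -53.1%).

The new point has HIGH LEVERAGE: x = 12.12 is far from the original mean x̄ = 65.95/12 ≈ 5.50 (original range [3.13, 7.83]).

Step 1: Update the sums with the new point (n goes from 12 to 13)
Σx  = 65.95 + 12.12 = 78.07
Σy  = 362.34 + 32.00 = 394.34
Σx² = 387.9417 + 12.12² = 387.9417 + 146.8944 = 534.8361
Σxy = 2042.9758 + 12.12×32.00 = 2042.9758 + 387.8400 = 2430.8158

Step 2: Recompute the slope with b₁ = (nΣxy − ΣxΣy) / (nΣx² − (Σx)²)
Numerator   = 13×2430.8158 − 78.07×394.34 = 31600.6054 − 30786.1238 = 814.4816
Denominator = 13×534.8361 − 78.07² = 6952.8693 − 6094.9249 = 857.9444
b₁(new) = 814.4816 / 857.9444 = 0.9493

(Same formula on the original sums: (12×2042.9758 − 65.95×362.34) / (12×387.9417 − 65.95²) = 619.3866 / 305.8979 = 2.0248, matching the given fit.)

Step 3: Change in slope
Δβ₁ = 0.9493 − 2.0248 = -1.0755
Relative change = -1.0755 / 2.0248 × 100% = -53.1%
→ the slope decreases when the point is added.

Because the point sits below the extension of the original line at a high-leverage x, it tilts the fit down.
In practice: refit with and without it and report both if conclusions differ.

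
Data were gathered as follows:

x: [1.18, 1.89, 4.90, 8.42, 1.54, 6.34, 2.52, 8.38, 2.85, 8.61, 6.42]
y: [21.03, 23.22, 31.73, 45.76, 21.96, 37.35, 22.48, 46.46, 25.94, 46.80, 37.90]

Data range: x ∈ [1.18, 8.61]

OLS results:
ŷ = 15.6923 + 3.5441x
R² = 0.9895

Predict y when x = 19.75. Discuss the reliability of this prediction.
The equation gives ŷ = 85.6883; however x = 19.75 is 11.14 units above the observed range, so this extrapolated value should not be trusted.

Prediction calculation:
ŷ = 15.6923 + 3.5441 × 19.75
ŷ = 85.6883

Reliability:
- Data range: x ∈ [1.18, 8.61]
- Prediction point: x = 19.75 is 11.14 units above the observed range → this is EXTRAPOLATION, not interpolation

Why that matters here:
- The standard error of prediction grows with (x − x̄)², and x = 19.75 is far from x̄ = 4.82
- There are no observations near this x to validate the fitted line there

Report the number if required, but flag clearly that it is an extrapolation.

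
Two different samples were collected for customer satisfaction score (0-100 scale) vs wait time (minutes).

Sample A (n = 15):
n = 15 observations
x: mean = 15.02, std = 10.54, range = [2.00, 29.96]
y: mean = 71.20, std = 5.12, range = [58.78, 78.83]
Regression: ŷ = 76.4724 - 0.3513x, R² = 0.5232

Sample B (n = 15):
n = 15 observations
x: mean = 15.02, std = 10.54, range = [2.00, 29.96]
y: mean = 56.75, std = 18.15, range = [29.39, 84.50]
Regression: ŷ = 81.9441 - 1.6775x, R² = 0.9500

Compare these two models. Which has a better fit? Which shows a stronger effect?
Model B has the better fit (R² = 0.9500 vs 0.5232). Model B shows the stronger effect (|β₁| = 1.6775 vs 0.3513).

Model Comparison:

Goodness of fit (R²):
- Model A: R² = 0.5232 → 52.32% of variance in satisfaction score explained
- Model B: R² = 0.9500 → 95.00% of variance in satisfaction score explained
- 0.9500 > 0.5232 → Model B has the better fit

Strength of effect — compare |β₁|:
- Model A: β₁ = -0.3513 → predicted satisfaction score falls 0.3513 points per additional minute of wait time
- Model B: β₁ = -1.6775 → predicted satisfaction score falls 1.6775 points per additional minute of wait time
- |-0.3513| < |-1.6775| → Model B shows the stronger marginal effect

Note: A better fit (higher R²) doesn't necessarily mean a more important relationship.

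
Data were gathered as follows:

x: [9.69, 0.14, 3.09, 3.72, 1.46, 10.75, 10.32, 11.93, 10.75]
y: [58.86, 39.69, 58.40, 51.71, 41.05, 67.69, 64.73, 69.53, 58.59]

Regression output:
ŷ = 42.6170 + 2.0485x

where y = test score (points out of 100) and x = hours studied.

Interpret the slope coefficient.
On average, test score is about 2.0485 points higher for every extra hour of study time.

The slope coefficient β₁ = 2.0485 represents the marginal effect of study time on test score.

Interpretation:
- Study time up by 1 hour → predicted test score increases by 2.0485 points
- The effect is assumed constant over the observed range of x (linearity)
- The slope describes association in these data, not necessarily a causal effect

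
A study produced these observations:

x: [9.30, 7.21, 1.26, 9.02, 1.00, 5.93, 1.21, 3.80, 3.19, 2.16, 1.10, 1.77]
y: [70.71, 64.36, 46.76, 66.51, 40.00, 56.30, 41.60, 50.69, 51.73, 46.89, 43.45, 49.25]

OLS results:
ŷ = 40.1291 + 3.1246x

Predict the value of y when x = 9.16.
ŷ = 68.7504

To predict y for x = 9.16, substitute into the regression equation:

ŷ = 40.1291 + 3.1246 × 9.16
ŷ = 40.1291 + 28.6213
ŷ = 68.7504

This is a point prediction; actual observations scatter around it by roughly the residual standard deviation.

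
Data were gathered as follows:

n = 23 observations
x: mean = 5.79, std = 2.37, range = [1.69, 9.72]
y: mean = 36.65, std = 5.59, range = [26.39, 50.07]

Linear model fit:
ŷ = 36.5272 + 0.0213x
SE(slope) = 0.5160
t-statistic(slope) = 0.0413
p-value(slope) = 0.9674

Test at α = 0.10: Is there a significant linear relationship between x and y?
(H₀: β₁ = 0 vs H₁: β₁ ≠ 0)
Since p-value = 0.9674 ≥ α = 0.10, fail to reject H₀ — the slope is not significantly different from 0.

Hypothesis test for the slope coefficient:

H₀: β₁ = 0 (no linear relationship)
H₁: β₁ ≠ 0 (linear relationship exists)

Test statistic: t = β̂₁ / SE(β̂₁) = 0.0213 / 0.5160 = 0.0413

p = 0.9674: how often a slope estimate this far from 0 (in SE units) would arise by chance if β₁ were truly 0.

Decision rule: reject H₀ if p-value < α.
p-value = 0.9674 ≥ α = 0.10 → fail to reject H₀.

At α = 0.10 the data do not provide convincing evidence of a nonzero slope.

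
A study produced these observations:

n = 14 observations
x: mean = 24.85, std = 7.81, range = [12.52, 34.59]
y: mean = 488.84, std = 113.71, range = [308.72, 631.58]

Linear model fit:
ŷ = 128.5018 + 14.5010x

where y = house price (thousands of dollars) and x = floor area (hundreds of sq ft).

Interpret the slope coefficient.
On average, house price is about 14.5010 thousand dollars higher for every extra hundred sq ft of floor area.

The slope coefficient β₁ = 14.5010 represents the marginal effect of floor area on house price.

Interpretation:
- Floor area up by 1 hundred sq ft → predicted house price increases by 14.5010 thousand dollars
- The effect is assumed constant over the observed range of x (linearity)

(β₀ = 128.5018 is the fitted value at x = 0 and is not part of the slope interpretation.)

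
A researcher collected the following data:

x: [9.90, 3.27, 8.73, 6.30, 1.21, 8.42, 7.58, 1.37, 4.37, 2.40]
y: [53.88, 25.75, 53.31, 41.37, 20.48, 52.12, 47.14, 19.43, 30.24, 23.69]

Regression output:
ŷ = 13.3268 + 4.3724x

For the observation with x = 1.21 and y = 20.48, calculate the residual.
Residual = 1.8626

The residual is the difference between the actual value and the predicted value:

Residual = y - ŷ

Step 1: Calculate predicted value
ŷ = 13.3268 + 4.3724 × 1.21
ŷ = 18.6174

Step 2: Calculate residual
Residual = 20.48 - 18.6174
Residual = 1.8626

Interpretation: the model underestimates the actual value by 1.8626 at this point (positive residual → observation lies above the fitted line).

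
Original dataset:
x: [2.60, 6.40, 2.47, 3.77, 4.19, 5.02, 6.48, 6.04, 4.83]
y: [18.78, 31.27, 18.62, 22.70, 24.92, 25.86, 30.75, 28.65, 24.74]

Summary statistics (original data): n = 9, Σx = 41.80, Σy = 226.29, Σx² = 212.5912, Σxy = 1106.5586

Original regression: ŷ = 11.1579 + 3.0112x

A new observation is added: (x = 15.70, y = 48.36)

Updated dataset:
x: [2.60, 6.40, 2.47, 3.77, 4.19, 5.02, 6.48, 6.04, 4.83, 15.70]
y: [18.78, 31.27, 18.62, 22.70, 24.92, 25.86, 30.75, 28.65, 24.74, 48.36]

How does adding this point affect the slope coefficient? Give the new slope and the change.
Adding the point moves β₁ from 3.0112 to 2.2309, i.e. it decreases by 0.7803 (-25.9%).

x = 15.70 lies well outside the original x-range [2.47, 6.48] (x̄ ≈ 4.64), so this observation has high leverage and can move the slope substantially.

Step 1: Update the sums with the new point (n goes from 9 to 10)
Σx  = 41.80 + 15.70 = 57.50
Σy  = 226.29 + 48.36 = 274.65
Σx² = 212.5912 + 15.70² = 212.5912 + 246.4900 = 459.0812
Σxy = 1106.5586 + 15.70×48.36 = 1106.5586 + 759.2520 = 1865.8106

Step 2: Recompute the slope with b₁ = (nΣxy − ΣxΣy) / (nΣx² − (Σx)²)
Numerator   = 10×1865.8106 − 57.50×274.65 = 18658.1060 − 15792.3750 = 2865.7310
Denominator = 10×459.0812 − 57.50² = 4590.8120 − 3306.2500 = 1284.5620
b₁(new) = 2865.7310 / 1284.5620 = 2.2309

(Same formula on the original sums: (9×1106.5586 − 41.80×226.29) / (9×212.5912 − 41.80²) = 500.1054 / 166.0808 = 3.0112, matching the given fit.)

Step 3: Change in slope
Δβ₁ = 2.2309 − 3.0112 = -0.7803
Relative change = -0.7803 / 3.0112 × 100% = -25.9%
→ the slope decreases when the point is added.

A high-leverage point only changes the slope if it is off the original line; here y = 48.36 is below the original trend, so the slope decreases.
In practice: investigate whether it comes from the same population as the rest of the sample.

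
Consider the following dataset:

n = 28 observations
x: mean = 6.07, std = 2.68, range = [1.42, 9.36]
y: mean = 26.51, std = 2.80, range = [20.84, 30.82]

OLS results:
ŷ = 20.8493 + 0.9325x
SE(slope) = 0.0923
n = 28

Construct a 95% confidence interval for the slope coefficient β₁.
The 95% CI for β₁ is (0.7428, 1.1222)

Confidence interval for the slope:

The 95% CI for β₁ is: β̂₁ ± t*(α/2, n-2) × SE(β̂₁)

Step 1: Find critical t-value
- Confidence level = 0.95
- Degrees of freedom = n - 2 = 28 - 2 = 26
- t*(α/2, 26) = 2.0555

Step 2: Calculate margin of error
Margin = 2.0555 × 0.0923 = 0.1897

Step 3: Construct interval
CI = 0.9325 ± 0.1897
CI = (0.7428, 1.1222)

Interpretation: We are 95% confident that the true slope β₁ lies between 0.7428 and 1.1222.
Both endpoints are positive, so the data support a genuinely positive slope at this confidence level.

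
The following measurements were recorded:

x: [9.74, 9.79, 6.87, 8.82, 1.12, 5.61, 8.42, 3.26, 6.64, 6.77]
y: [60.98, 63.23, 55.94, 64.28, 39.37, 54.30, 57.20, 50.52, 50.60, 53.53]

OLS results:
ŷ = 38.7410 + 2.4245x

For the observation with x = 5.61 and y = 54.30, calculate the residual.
Residual = 1.9576

The residual is the difference between the actual value and the predicted value:

Residual = y - ŷ

Step 1: Calculate predicted value
ŷ = 38.7410 + 2.4245 × 5.61
ŷ = 52.3424

Step 2: Calculate residual
Residual = 54.30 - 52.3424
Residual = 1.9576

Interpretation: the model underestimates the actual value by 1.9576 at this point (positive residual → observation lies above the fitted line).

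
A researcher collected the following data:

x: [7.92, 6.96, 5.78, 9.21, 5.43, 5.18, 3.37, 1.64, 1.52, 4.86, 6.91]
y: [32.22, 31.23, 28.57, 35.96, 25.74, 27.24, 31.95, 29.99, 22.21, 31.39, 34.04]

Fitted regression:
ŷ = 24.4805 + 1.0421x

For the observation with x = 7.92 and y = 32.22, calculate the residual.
Residual = -0.5139

The residual is the difference between the actual value and the predicted value:

Residual = y - ŷ

Step 1: Calculate predicted value
ŷ = 24.4805 + 1.0421 × 7.92
ŷ = 32.7339

Step 2: Calculate residual
Residual = 32.22 - 32.7339
Residual = -0.5139

Sign check: y < ŷ, so the point is below the line and the fit overestimates here.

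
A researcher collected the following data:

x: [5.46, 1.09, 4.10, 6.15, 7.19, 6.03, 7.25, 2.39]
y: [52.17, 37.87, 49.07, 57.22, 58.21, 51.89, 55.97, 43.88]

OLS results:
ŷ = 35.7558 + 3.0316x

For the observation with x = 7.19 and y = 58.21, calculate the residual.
Residual = 0.6570

The residual is the difference between the actual value and the predicted value:

Residual = y - ŷ

Step 1: Calculate predicted value
ŷ = 35.7558 + 3.0316 × 7.19
ŷ = 57.5530

Step 2: Calculate residual
Residual = 58.21 - 57.5530
Residual = 0.6570

The residual is positive, so the observed y = 58.21 sits above the regression line (the line underestimates it by 0.6570).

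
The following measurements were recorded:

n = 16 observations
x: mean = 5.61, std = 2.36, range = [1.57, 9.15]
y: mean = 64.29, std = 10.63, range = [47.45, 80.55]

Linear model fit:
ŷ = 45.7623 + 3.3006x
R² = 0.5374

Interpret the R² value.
About 53.74% of the variability in y is accounted for by the regression on x (R² = 0.5374) — a moderate linear fit.

The coefficient of determination R² is the fraction of the total variation in y that the fitted line accounts for.

Here R² = 0.5374:
- Explained: 53.74% of the variation in y
- Unexplained (residual): 100% − 53.74% = 46.26%
- Rule of thumb (below 0.3 weak; 0.3 to below 0.7 moderate; 0.7 and above strong) → moderate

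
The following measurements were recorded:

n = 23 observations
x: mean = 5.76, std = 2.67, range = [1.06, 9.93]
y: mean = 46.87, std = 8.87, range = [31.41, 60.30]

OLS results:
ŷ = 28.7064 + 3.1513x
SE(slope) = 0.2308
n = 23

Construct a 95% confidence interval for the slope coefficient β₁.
The 95% CI for β₁ is (2.6713, 3.6313)

Confidence interval for the slope:

The 95% CI for β₁ is: β̂₁ ± t*(α/2, n-2) × SE(β̂₁)

Step 1: Find critical t-value
- Confidence level = 0.95
- Degrees of freedom = n - 2 = 23 - 2 = 21
- t*(α/2, 21) = 2.0796

Step 2: Calculate margin of error
Margin = 2.0796 × 0.2308 = 0.4800

Step 3: Construct interval
CI = 3.1513 ± 0.4800
CI = (2.6713, 3.6313)

Interpretation: each one-unit increase in x is associated with a change in mean y of between 2.6713 and 3.6313, with 95% confidence.
Both endpoints are positive, so the data support a genuinely positive slope at this confidence level.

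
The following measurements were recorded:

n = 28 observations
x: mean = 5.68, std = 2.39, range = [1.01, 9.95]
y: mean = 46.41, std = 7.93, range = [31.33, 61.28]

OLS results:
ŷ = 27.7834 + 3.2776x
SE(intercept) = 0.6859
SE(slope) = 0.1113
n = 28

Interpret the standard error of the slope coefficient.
SE(slope) = 0.1113 measures the uncertainty in the estimated slope. The coefficient is estimated precisely (SE/|β̂₁| = 3.4%).

SE(β̂₁) = s / √Sxx, where s is the residual standard deviation and Sxx = Σ(x − x̄)². It is the yardstick for how far β̂₁ = 3.2776 could plausibly be from the true slope.

Relative precision:
- SE / |β̂₁| = 0.1113 / 3.2776 = 3.4%
- Rule of thumb (under 20%: precise; 20% to under 50%: moderately precise; 50% or more: imprecise) → precise

Link to interval estimation: a confidence interval for β₁ is β̂₁ ± t* × 0.1113, so SE sets the half-width per unit of t*.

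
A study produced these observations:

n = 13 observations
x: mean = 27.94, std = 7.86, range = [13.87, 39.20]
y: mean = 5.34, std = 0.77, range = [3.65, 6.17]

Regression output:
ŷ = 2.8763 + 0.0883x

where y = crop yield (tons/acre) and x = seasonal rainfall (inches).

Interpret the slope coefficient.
On average, crop yield is about 0.0883 tons/acre higher for every extra inch of rainfall.

The slope β₁ = 0.0883 gives the rate at which the fitted crop yield changes with rainfall.

Interpretation:
- Rainfall up by 1 inch → predicted crop yield increases by 0.0883 tons/acre
- The effect is assumed constant over the observed range of x (linearity)
- The slope describes association in these data, not necessarily a causal effect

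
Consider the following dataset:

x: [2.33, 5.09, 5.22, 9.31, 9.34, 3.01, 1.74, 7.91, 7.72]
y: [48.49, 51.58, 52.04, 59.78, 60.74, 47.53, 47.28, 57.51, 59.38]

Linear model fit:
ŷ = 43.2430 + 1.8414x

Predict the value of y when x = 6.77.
ŷ = 55.7093

x = 6.77 lies inside the observed range [1.74, 9.34], so the fitted equation applies directly:

ŷ = 43.2430 + 1.8414 × 6.77
ŷ = 43.2430 + 12.4663
ŷ = 55.7093

This is a point prediction; actual observations scatter around it by roughly the residual standard deviation.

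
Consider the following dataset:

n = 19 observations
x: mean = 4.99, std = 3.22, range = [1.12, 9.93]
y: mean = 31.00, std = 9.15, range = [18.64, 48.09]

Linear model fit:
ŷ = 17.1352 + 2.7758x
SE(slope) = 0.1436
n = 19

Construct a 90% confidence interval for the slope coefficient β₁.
The 90% CI for β₁ is (2.5260, 3.0256)

Confidence interval for the slope:

The 90% CI for β₁ is: β̂₁ ± t*(α/2, n-2) × SE(β̂₁)

Step 1: Find critical t-value
- Confidence level = 0.9
- Degrees of freedom = n - 2 = 19 - 2 = 17
- t*(α/2, 17) = 1.7396

Step 2: Calculate margin of error
Margin = 1.7396 × 0.1436 = 0.2498

Step 3: Construct interval
CI = 2.7758 ± 0.2498
CI = (2.5260, 3.0256)

Interpretation: We are 90% confident that the true slope β₁ lies between 2.5260 and 3.0256.
Since 0 is outside the interval, a two-sided test at α = 0.10 would reject H₀: β₁ = 0.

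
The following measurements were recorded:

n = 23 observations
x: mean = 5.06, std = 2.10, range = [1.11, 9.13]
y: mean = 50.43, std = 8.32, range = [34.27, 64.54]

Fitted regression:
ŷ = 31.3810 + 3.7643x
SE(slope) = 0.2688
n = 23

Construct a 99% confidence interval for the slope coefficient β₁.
The 99% CI for β₁ is (3.0032, 4.5254)

Confidence interval for the slope:

The 99% CI for β₁ is: β̂₁ ± t*(α/2, n-2) × SE(β̂₁)

Step 1: Find critical t-value
- Confidence level = 0.99
- Degrees of freedom = n - 2 = 23 - 2 = 21
- t*(α/2, 21) = 2.8314

Step 2: Calculate margin of error
Margin = 2.8314 × 0.2688 = 0.7611

Step 3: Construct interval
CI = 3.7643 ± 0.7611
CI = (3.0032, 4.5254)

Interpretation: intervals built this way capture the true β₁ in 99% of repeated samples; here the plausible range for the per-unit effect of x on y is 3.0032 to 4.5254.
Since 0 is outside the interval, a two-sided test at α = 0.01 would reject H₀: β₁ = 0.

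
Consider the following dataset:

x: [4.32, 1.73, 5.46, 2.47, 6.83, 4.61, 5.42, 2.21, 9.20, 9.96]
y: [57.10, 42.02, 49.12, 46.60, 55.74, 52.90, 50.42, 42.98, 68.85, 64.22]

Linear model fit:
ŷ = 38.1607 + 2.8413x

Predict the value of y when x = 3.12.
ŷ = 47.0256

To predict y for x = 3.12, substitute into the regression equation:

ŷ = 38.1607 + 2.8413 × 3.12
ŷ = 38.1607 + 8.8649
ŷ = 47.0256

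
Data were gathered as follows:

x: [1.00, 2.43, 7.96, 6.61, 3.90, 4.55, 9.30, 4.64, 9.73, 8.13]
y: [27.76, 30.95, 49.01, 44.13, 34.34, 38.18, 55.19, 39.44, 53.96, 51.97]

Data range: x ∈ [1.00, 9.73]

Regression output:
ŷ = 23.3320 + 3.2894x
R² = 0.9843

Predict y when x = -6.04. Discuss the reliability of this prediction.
ŷ = 3.4640 (extrapolation — x = -6.04 lies outside [1.00, 9.73], so reliability is low).

Prediction calculation:
ŷ = 23.3320 + 3.2894 × (-6.04)
ŷ = 3.4640

Reliability:
- Data range: x ∈ [1.00, 9.73]
- Prediction point: x = -6.04 is 7.04 units below the observed range → this is EXTRAPOLATION, not interpolation

Why that matters here:
- The standard error of prediction grows with (x − x̄)², and x = -6.04 is far from x̄ = 5.83
- There are no observations near this x to validate the fitted line there
- R² describes fit only over the sampled x values; it says nothing about behaviour beyond them

The R² = 0.9843 only validates the fit within [1.00, 9.73]; treat ŷ = 3.4640 with caution.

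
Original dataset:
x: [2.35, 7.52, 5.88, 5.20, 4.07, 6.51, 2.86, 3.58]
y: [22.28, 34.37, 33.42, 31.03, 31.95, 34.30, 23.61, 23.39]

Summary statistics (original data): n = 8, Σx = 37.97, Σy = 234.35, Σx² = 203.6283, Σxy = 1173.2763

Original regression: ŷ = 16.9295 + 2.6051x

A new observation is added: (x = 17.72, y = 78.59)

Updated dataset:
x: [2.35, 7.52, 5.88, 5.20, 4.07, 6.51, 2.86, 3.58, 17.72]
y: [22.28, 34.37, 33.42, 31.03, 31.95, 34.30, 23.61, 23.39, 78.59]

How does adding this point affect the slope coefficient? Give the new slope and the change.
Adding the point moves β₁ from 2.6051 to 3.6380, i.e. it increases by 1.0329 (+39.6%).

The new point has HIGH LEVERAGE: x = 17.72 is far from the original mean x̄ = 37.97/8 ≈ 4.75 (original range [2.35, 7.52]).

Step 1: Update the sums with the new point (n goes from 8 to 9)
Σx  = 37.97 + 17.72 = 55.69
Σy  = 234.35 + 78.59 = 312.94
Σx² = 203.6283 + 17.72² = 203.6283 + 313.9984 = 517.6267
Σxy = 1173.2763 + 17.72×78.59 = 1173.2763 + 1392.6148 = 2565.8911

Step 2: Recompute the slope with b₁ = (nΣxy − ΣxΣy) / (nΣx² − (Σx)²)
Numerator   = 9×2565.8911 − 55.69×312.94 = 23093.0199 − 17427.6286 = 5665.3913
Denominator = 9×517.6267 − 55.69² = 4658.6403 − 3101.3761 = 1557.2642
b₁(new) = 5665.3913 / 1557.2642 = 3.6380

(Same formula on the original sums: (8×1173.2763 − 37.97×234.35) / (8×203.6283 − 37.97²) = 487.9409 / 187.3055 = 2.6051, matching the given fit.)

Step 3: Change in slope
Δβ₁ = 3.6380 − 2.6051 = +1.0329
Relative change = +1.0329 / 2.6051 × 100% = +39.6%
→ the slope increases when the point is added.

A high-leverage point only changes the slope if it is off the original line; here y = 78.59 is above the original trend, so the slope increases.
In practice: investigate whether it comes from the same population as the rest of the sample; refit with and without it and report both if conclusions differ.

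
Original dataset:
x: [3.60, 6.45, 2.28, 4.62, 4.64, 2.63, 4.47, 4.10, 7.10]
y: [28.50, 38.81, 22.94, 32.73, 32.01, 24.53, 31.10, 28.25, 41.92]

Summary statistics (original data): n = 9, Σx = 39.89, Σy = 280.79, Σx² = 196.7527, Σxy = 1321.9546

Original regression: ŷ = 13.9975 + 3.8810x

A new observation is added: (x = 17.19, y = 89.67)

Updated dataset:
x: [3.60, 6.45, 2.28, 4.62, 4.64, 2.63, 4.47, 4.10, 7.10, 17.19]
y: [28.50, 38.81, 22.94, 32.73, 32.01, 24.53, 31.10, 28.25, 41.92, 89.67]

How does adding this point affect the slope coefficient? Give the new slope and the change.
Adding the point moves β₁ from 3.8810 to 4.4990, i.e. it increases by 0.6180 (+15.9%).

The new point has HIGH LEVERAGE: x = 17.19 is far from the original mean x̄ = 39.89/9 ≈ 4.43 (original range [2.28, 7.10]).

Step 1: Update the sums with the new point (n goes from 9 to 10)
Σx  = 39.89 + 17.19 = 57.08
Σy  = 280.79 + 89.67 = 370.46
Σx² = 196.7527 + 17.19² = 196.7527 + 295.4961 = 492.2488
Σxy = 1321.9546 + 17.19×89.67 = 1321.9546 + 1541.4273 = 2863.3819

Step 2: Recompute the slope with b₁ = (nΣxy − ΣxΣy) / (nΣx² − (Σx)²)
Numerator   = 10×2863.3819 − 57.08×370.46 = 28633.8190 − 21145.8568 = 7487.9622
Denominator = 10×492.2488 − 57.08² = 4922.4880 − 3258.1264 = 1664.3616
b₁(new) = 7487.9622 / 1664.3616 = 4.4990

(Same formula on the original sums: (9×1321.9546 − 39.89×280.79) / (9×196.7527 − 39.89²) = 696.8783 / 179.5622 = 3.8810, matching the given fit.)

Step 3: Change in slope
Δβ₁ = 4.4990 − 3.8810 = +0.6180
Relative change = +0.6180 / 3.8810 × 100% = +15.9%
→ the slope increases when the point is added.

Because the point sits above the extension of the original line at a high-leverage x, it tilts the fit up.
In practice: examine leverage (hᵢ) and Cook's distance rather than deleting it automatically; investigate whether it comes from the same population as the rest of the sample.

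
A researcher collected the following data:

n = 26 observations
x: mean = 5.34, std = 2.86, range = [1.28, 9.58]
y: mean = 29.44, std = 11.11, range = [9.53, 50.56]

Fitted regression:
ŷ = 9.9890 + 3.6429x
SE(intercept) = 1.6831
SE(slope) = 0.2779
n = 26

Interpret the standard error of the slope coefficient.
The slope 3.6429 is pinned down to within about ±0.2779 (one SE) by these data — relative uncertainty 7.6%, i.e. precise.

SE(β̂₁) = s / √Sxx, where s is the residual standard deviation and Sxx = Σ(x − x̄)². It is the yardstick for how far β̂₁ = 3.6429 could plausibly be from the true slope.

Relative precision:
- SE / |β̂₁| = 0.2779 / 3.6429 = 7.6%
- Rule of thumb (under 20%: precise; 20% to under 50%: moderately precise; 50% or more: imprecise) → precise

Link to the t-test: t = β̂₁ / SE(β̂₁) = 3.6429 / 0.2779 = 13.1087, the statistic for H₀: β₁ = 0.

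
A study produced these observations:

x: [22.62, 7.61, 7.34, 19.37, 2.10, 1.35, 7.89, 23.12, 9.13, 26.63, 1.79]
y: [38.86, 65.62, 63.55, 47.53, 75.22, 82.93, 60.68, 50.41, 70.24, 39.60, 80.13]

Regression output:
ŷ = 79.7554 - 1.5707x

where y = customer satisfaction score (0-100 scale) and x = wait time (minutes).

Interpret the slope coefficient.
For each additional minute of wait time, predicted satisfaction score decreases by approximately 1.5707 points.

The slope β₁ = -1.5707 gives the rate at which the fitted satisfaction score changes with wait time.

Interpretation:
- Wait time up by 1 minute → predicted satisfaction score decreases by 1.5707 points
- The effect is assumed constant over the observed range of x (linearity)
- The slope describes association in these data, not necessarily a causal effect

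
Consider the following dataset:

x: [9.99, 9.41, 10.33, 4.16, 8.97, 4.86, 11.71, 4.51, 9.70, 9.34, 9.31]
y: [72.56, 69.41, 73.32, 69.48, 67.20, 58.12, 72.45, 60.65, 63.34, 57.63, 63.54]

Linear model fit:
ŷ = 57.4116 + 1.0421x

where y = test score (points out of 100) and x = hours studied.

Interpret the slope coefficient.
For each additional hour of study time, predicted test score increases by approximately 1.0421 points.

β₁ = 1.0421 is the change in predicted test score (points) per additional hour of study time.

Interpretation:
- Study time up by 1 hour → predicted test score increases by 1.0421 points
- The effect is assumed constant over the observed range of x (linearity)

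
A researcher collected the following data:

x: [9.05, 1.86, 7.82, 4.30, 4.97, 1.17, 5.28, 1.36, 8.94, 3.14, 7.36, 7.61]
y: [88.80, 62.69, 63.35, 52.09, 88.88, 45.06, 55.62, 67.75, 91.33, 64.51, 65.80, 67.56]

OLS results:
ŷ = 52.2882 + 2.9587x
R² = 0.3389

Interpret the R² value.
About 33.89% of the variability in y is accounted for by the regression on x (R² = 0.3389) — a moderate linear fit.

R² = 1 − SS_res/SS_tot compares the residual scatter to the total scatter of y about its mean.

Here R² = 0.3389:
- Explained: 33.89% of the variation in y
- Unexplained (residual): 100% − 33.89% = 66.11%
- Rule of thumb (below 0.3 weak; 0.3 to below 0.7 moderate; 0.7 and above strong) → moderate

Equivalently, for simple linear regression R² = r², so |r| = √0.3389 ≈ 0.5822.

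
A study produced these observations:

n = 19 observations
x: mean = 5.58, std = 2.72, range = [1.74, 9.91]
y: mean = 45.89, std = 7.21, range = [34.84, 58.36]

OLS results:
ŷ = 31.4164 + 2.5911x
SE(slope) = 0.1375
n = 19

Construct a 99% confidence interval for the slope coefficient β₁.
The 99% CI for β₁ is (2.1926, 2.9896)

Confidence interval for the slope:

The 99% CI for β₁ is: β̂₁ ± t*(α/2, n-2) × SE(β̂₁)

Step 1: Find critical t-value
- Confidence level = 0.99
- Degrees of freedom = n - 2 = 19 - 2 = 17
- t*(α/2, 17) = 2.8982

Step 2: Calculate margin of error
Margin = 2.8982 × 0.1375 = 0.3985

Step 3: Construct interval
CI = 2.5911 ± 0.3985
CI = (2.1926, 2.9896)

Interpretation: intervals built this way capture the true β₁ in 99% of repeated samples; here the plausible range for the per-unit effect of x on y is 2.1926 to 2.9896.
Since 0 is outside the interval, a two-sided test at α = 0.01 would reject H₀: β₁ = 0.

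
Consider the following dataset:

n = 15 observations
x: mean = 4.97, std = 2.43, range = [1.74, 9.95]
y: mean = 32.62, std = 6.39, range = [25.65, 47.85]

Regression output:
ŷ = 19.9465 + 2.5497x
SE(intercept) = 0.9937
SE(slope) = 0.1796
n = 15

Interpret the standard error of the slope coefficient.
SE(slope) = 0.1796 measures the uncertainty in the estimated slope. The coefficient is estimated precisely (SE/|β̂₁| = 7.0%).

SE(β̂₁) = s / √Sxx, where s is the residual standard deviation and Sxx = Σ(x − x̄)². It is the yardstick for how far β̂₁ = 2.5497 could plausibly be from the true slope.

Relative precision:
- SE / |β̂₁| = 0.1796 / 2.5497 = 7.0%
- Rule of thumb (under 20%: precise; 20% to under 50%: moderately precise; 50% or more: imprecise) → precise

Rough 95% range (±2 SE): 2.5497 ± 0.3592 → (2.1905, 2.9089).

What drives SE(β̂₁): more residual scatter → larger SE; larger n (here n = 15) → smaller SE; wider spread of x values → smaller SE.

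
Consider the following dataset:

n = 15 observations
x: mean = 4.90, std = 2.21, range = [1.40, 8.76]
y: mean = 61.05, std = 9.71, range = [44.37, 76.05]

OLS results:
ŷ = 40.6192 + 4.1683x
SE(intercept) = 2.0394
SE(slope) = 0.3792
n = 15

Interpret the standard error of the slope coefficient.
SE(β̂₁) = 0.3792 is the estimated standard deviation of the slope estimate across repeated samples; relative to β̂₁ = 4.1683 that is 9.1%, a precise estimate.

What SE measures:
- The standard error quantifies the sampling variability of the coefficient estimate
- It is the estimated standard deviation of β̂₁ across hypothetical repeated samples of the same size
- Smaller SE → more precise estimate

Relative precision:
- SE / |β̂₁| = 0.3792 / 4.1683 = 9.1%
- Rule of thumb (under 20%: precise; 20% to under 50%: moderately precise; 50% or more: imprecise) → precise

Link to interval estimation: a confidence interval for β₁ is β̂₁ ± t* × 0.3792, so SE sets the half-width per unit of t*.

What drives SE(β̂₁): wider spread of x values → smaller SE; more residual scatter → larger SE; larger n (here n = 15) → smaller SE.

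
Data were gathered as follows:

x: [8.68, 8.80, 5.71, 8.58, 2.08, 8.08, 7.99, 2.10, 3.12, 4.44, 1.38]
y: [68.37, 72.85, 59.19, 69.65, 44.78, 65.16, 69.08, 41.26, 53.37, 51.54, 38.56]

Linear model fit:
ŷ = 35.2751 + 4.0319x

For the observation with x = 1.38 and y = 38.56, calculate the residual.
Residual = -2.2791

The residual is the difference between the actual value and the predicted value:

Residual = y - ŷ

Step 1: Calculate predicted value
ŷ = 35.2751 + 4.0319 × 1.38
ŷ = 40.8391

Step 2: Calculate residual
Residual = 38.56 - 40.8391
Residual = -2.2791

The residual is negative, so the observed y = 38.56 sits below the regression line (the line overestimates it by 2.2791).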